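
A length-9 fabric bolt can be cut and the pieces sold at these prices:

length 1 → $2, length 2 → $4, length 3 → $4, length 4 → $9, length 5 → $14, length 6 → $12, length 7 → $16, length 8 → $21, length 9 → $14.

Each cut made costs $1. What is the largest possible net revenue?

Build r[k] bottom-up: r[k] = max over allowed piece i of (p[i] + r[k−i]) − 1 per cut.
r[1] = 2
r[2] = max(2+2-1, 4+0) = 4
r[3] = max(2+4-1, 4+2-1, 4+0) = 5
r[4] = max(2+5-1, 4+4-1, 4+2-1, 9+0) = 9
r[5] = max(2+9-1, 4+5-1, 4+4-1, 9+2-1, 14+0) = 14
r[6] = max(2+14-1, 4+9-1, 4+5-1, 9+4-1, 14+2-1, 12+0) = 15
r[7] = max(2+15-1, 4+14-1, 4+9-1, …, 12+2-1, 16+0) = 17
r[8] = max(2+17-1, 4+15-1, 4+14-1, …, 16+2-1, 21+0) = 21
r[9] = max(2+21-1, 4+17-1, 4+15-1, …, 21+2-1, 14+0) = 22
One optimal plan: pieces 8 + 1 (1 cut) → $23 − $1 = $22.

22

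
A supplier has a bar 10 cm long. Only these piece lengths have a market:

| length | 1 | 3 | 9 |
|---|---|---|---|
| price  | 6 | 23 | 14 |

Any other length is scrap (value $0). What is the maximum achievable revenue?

Consider every possible first cut. best[k] is the best of p[i]+best[k−i] over all sellable i≤k.
best[1] = 6
best[2] = 12  (first piece 1, then best[1]=6)
best[3] = 23
best[4] = 29  (first piece 1, then best[3]=23)
best[5] = 35  (first piece 1, then best[4]=29)
best[6] = 46  (first piece 3, then best[3]=23)
best[7] = 52  (first piece 1, then best[6]=46)
best[8] = 58  (first piece 1, then best[7]=52)
best[9] = 69  (first piece 3, then best[6]=46)
best[10] = 75  (first piece 1, then best[9]=69)
One optimal cutting: 3 + 3 + 3 + 1 → $75.

75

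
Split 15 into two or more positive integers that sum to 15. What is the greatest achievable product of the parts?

243

Fill P[k] for k=2..15: at each k try every first piece i and multiply by the better of (k−i) uncut or P[k−i].
P[2] = 1×max(1,0) = 1×1 = 1
P[3] = 1×max(2,1) = 1×2 = 2
P[4] = 2×max(2,1) = 2×2 = 4
P[5] = 2×max(3,2) = 2×3 = 6
P[6] = 3×max(3,2) = 3×3 = 9
P[7] = 2×max(5,6) = 2×6 = 12
P[8] = 2×max(6,9) = 2×9 = 18
P[9] = 3×max(6,9) = 3×9 = 27
P[10] = 2×max(8,18) = 2×18 = 36
P[11] = 2×max(9,27) = 2×27 = 54
P[12] = 3×max(9,27) = 3×27 = 81
P[13] = 2×max(11,54) = 2×54 = 108
P[14] = 2×max(12,81) = 2×81 = 162
P[15] = 3×max(12,81) = 3×81 = 243
One optimal split: 3 + 3 + 3 + 3 + 3; product 3×3×3×3×3 = 243.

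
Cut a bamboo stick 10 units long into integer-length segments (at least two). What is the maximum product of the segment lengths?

36

Define g[k] = max over 1≤i<k of i · max(k−i, g[k−i]); the inner max lets the remainder stay uncut if that's better.
g[2] = 1×max(1,0) = 1×1 = 1
g[3] = max(1×2, 2×1) = 2
g[4] = max(1×3, 2×2, 3×1) = 4
g[5] = max(1×4, 2×3, 3×2, 4×1) = 6
g[6] = max(1×6, 2×4, 3×3, 4×2, 5×1) = 9
g[7] = max(1×9, 2×6, 3×4, 4×3, 5×2, 6×1) = 12
g[8] = max(1×12, 2×9, 3×6, …, 6×2, 7×1) = 18
g[9] = max(1×18, 2×12, 3×9, …, 7×2, 8×1) = 27
g[10] = max(1×27, 2×18, 3×12, …, 8×2, 9×1) = 36
One optimal split: 3 + 3 + 2 + 2; product 3×3×2×2 = 36.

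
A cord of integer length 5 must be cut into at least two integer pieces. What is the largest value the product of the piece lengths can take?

Fill prod[k] for k=2..5: at each k try every first piece i and multiply by the better of (k−i) uncut or prod[k−i].
prod[2] = 1*max(1,0) = 1*1 = 1
prod[3] = 1*max(2,1) = 1*2 = 2
prod[4] = 2*max(2,1) = 2*2 = 4
prod[5] = 2*max(3,2) = 2*3 = 6
One optimal split: 3 + 2; product 3*2 = 6.

6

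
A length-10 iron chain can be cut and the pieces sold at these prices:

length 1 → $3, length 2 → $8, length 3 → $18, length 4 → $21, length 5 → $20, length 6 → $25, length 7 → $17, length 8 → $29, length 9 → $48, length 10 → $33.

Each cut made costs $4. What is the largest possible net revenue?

Build net[k] bottom-up: net[k] = max over allowed piece i of (p[i] + net[k−i]) − 4 per cut.
net[1] = 3
net[2] = max(3+3-4, 8+0) = 8
net[3] = max(3+8-4, 8+3-4, 18+0) = 18
net[4] = max(3+18-4, 8+8-4, 18+3-4, 21+0) = 21
net[5] = max(3+21-4, 8+18-4, 18+8-4, 21+3-4, 20+0) = 22
net[6] = max(3+22-4, 8+21-4, 18+18-4, 21+8-4, 20+3-4, 25+0) = 32
net[7] = max(3+32-4, 8+22-4, 18+21-4, …, 25+3-4, 17+0) = 35
net[8] = max(3+35-4, 8+32-4, 18+22-4, …, 17+3-4, 29+0) = 38
net[9] = max(3+38-4, 8+35-4, 18+32-4, …, 29+3-4, 48+0) = 48
net[10] = max(3+48-4, 8+38-4, 18+35-4, …, 48+3-4, 33+0) = 49
One optimal plan: pieces 4 + 3 + 3 (2 cuts) → $57 − $8 = $49.

49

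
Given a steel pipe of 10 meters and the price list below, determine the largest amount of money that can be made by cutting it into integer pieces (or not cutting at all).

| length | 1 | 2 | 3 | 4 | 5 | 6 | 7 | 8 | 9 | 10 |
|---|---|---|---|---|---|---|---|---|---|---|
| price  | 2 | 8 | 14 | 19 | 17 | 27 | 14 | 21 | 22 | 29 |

Build best[k] bottom-up: best[k] = max over allowed piece i of (p[i] + best[k−i]).
best[1] = 2
best[2] = 8
best[3] = 14
best[4] = 19
best[5] = 22  (first piece 2, then best[3]=14)
best[6] = 28  (first piece 3, then best[3]=14)
best[7] = 33  (first piece 3, then best[4]=19)
best[8] = 38  (first piece 4, then best[4]=19)
best[9] = 42  (first piece 3, then best[6]=28)
best[10] = 47  (first piece 3, then best[7]=33)
One optimal cutting: 4 + 3 + 3 → $19 + $14 + $14 = $47.

47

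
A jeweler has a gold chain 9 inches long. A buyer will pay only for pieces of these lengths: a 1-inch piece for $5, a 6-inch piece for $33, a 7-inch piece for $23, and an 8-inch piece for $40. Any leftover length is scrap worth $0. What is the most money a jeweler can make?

Build r[k] bottom-up: r[k] = max over allowed piece i of (p[i] + r[k−i]).
r[1] = 5
r[2] = 10  (first piece 1, then r[1]=5)
r[3] = 15  (first piece 1, then r[2]=10)
r[4] = 20  (first piece 1, then r[3]=15)
r[5] = 25  (first piece 1, then r[4]=20)
r[6] = 33
r[7] = 38  (first piece 1, then r[6]=33)
r[8] = 43  (first piece 1, then r[7]=38)
r[9] = 48  (first piece 1, then r[8]=43)
One optimal cutting: 6 + 1 + 1 + 1 → $48.

48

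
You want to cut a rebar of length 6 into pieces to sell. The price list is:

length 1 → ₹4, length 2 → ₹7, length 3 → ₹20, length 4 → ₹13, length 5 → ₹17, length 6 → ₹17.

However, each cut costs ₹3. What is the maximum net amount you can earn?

37

Build v[k] bottom-up: v[k] = max over allowed piece i of (p[i] + v[k−i]) − 3 per cut.
v[1] = 4
v[2] = 7
v[3] = 20
v[4] = 21  (first piece 1, then v[3]=20)
v[5] = 24  (first piece 2, then v[3]=20)
v[6] = 37  (first piece 3, then v[3]=20)
One optimal plan: pieces 3 + 3 (1 cut) → ₹40 − ₹3 = ₹37.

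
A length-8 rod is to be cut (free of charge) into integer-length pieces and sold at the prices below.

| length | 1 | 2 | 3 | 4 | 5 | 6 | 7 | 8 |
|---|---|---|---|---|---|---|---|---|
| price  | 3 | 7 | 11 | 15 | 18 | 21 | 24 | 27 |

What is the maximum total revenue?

Let best[k] be the best obtainable value from length k. For each k, try every first piece i and keep the best of price[i] + best[k−i].
best[1] = 3
best[2] = max(3+3, 7+0) = 7
best[3] = max(3+7, 7+3, 11+0) = 11
best[4] = max(3+11, 7+7, 11+3, 15+0) = 15
best[5] = max(3+15, 7+11, 11+7, 15+3, 18+0) = 18
best[6] = max(3+18, 7+15, 11+11, 15+7, 18+3, 21+0) = 22
best[7] = max(3+22, 7+18, 11+15, …, 21+3, 24+0) = 26
best[8] = max(3+26, 7+22, 11+18, …, 24+3, 27+0) = 30
One optimal cutting: 4 + 4 → 15 + 15 = 30.

30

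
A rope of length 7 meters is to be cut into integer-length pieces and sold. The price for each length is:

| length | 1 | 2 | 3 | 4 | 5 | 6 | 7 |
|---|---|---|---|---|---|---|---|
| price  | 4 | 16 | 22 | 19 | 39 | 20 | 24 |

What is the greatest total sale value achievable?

Build v[k] bottom-up: v[k] = max over allowed piece i of (p[i] + v[k−i]).
v[1] = 4
v[2] = max(4+4, 16+0) = 16
v[3] = max(4+16, 16+4, 22+0) = 22
v[4] = max(4+22, 16+16, 22+4, 19+0) = 32
v[5] = max(4+32, 16+22, 22+16, 19+4, 39+0) = 39
v[6] = max(4+39, 16+32, 22+22, 19+16, 39+4, 20+0) = 48
v[7] = max(4+48, 16+39, 22+32, …, 20+4, 24+0) = 55
One optimal cutting: 5 + 2 → €39 + €16 = €55.

55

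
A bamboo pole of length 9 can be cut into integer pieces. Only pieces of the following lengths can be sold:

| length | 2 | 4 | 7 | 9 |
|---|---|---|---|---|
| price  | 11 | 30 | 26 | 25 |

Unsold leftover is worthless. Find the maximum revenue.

Let r[k] be the best obtainable value from length k. For each k, try every first piece i and keep the best of price[i] + r[k−i].
r[1] = 0
r[2] = 11
r[3] = 11
r[4] = max(11+11, 30+0) = 30
r[5] = max(11+11, 30+0) = 30
r[6] = max(11+30, 30+11) = 41
r[7] = max(11+30, 30+11, 26+0) = 41
r[8] = max(11+41, 30+30, 26+0) = 60
r[9] = max(11+41, 30+30, 26+11, 25+0) = 60
One optimal cutting: pieces 4 + 4 with 1 foot of scrap → $60.

60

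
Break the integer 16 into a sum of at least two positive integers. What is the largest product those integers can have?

Fill g[k] for k=2..16: at each k try every first piece i and multiply by the better of (k−i) uncut or g[k−i].
g[2] = 1×max(1,0) = 1×1 = 1
g[3] = max(1×2, 2×1) = 2
g[4] = max(1×3, 2×2, 3×1) = 4
g[5] = max(1×4, 2×3, 3×2, 4×1) = 6
g[6] = max(1×6, 2×4, 3×3, 4×2, 5×1) = 9
g[7] = max(1×9, 2×6, 3×4, 4×3, 5×2, 6×1) = 12
g[8] = max(1×12, 2×9, 3×6, …, 6×2, 7×1) = 18
g[9] = max(1×18, 2×12, 3×9, …, 7×2, 8×1) = 27
g[10] = max(1×27, 2×18, 3×12, …, 8×2, 9×1) = 36
g[11] = max(1×36, 2×27, 3×18, …, 9×2, 10×1) = 54
g[12] = max(1×54, 2×36, 3×27, …, 10×2, 11×1) = 81
g[13] = max(1×81, 2×54, 3×36, …, 11×2, 12×1) = 108
g[14] = max(1×108, 2×81, 3×54, …, 12×2, 13×1) = 162
g[15] = max(1×162, 2×108, 3×81, …, 13×2, 14×1) = 243
g[16] = max(1×243, 2×162, 3×108, …, 14×2, 15×1) = 324
One optimal split: 3 + 3 + 3 + 3 + 2 + 2; product 3×3×3×3×2×2 = 324.

324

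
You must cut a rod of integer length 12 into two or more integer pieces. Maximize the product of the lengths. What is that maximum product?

81

Fill f[k] for k=2..12: at each k try every first piece i and multiply by the better of (k−i) uncut or f[k−i].
Small cases: f[2]=1, f[3]=2, f[4]=4, f[5]=6, f[6]=9.
f[7] = max(1*9, 2*6, 3*4, 4*3, 5*2, 6*1) = 12
f[8] = max(1*12, 2*9, 3*6, …, 6*2, 7*1) = 18
f[9] = max(1*18, 2*12, 3*9, …, 7*2, 8*1) = 27
f[10] = max(1*27, 2*18, 3*12, …, 8*2, 9*1) = 36
f[11] = max(1*36, 2*27, 3*18, …, 9*2, 10*1) = 54
f[12] = max(1*54, 2*36, 3*27, …, 10*2, 11*1) = 81
One optimal split: 3 + 3 + 3 + 3; product 3*3*3*3 = 81.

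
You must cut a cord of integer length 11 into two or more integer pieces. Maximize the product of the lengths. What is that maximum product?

54

Define g[k] = max over 1≤i<k of i · max(k−i, g[k−i]); the inner max lets the remainder stay uncut if that's better.
g[2] = 1×max(1,0) = 1×1 = 1
g[3] = max(1×2, 2×1) = 2
g[4] = max(1×3, 2×2, 3×1) = 4
g[5] = max(1×4, 2×3, 3×2, 4×1) = 6
g[6] = max(1×6, 2×4, 3×3, 4×2, 5×1) = 9
g[7] = max(1×9, 2×6, 3×4, 4×3, 5×2, 6×1) = 12
g[8] = max(1×12, 2×9, 3×6, …, 6×2, 7×1) = 18
g[9] = max(1×18, 2×12, 3×9, …, 7×2, 8×1) = 27
g[10] = max(1×27, 2×18, 3×12, …, 8×2, 9×1) = 36
g[11] = max(1×36, 2×27, 3×18, …, 9×2, 10×1) = 54
One optimal split: 3 + 3 + 3 + 2; product 3×3×3×2 = 54.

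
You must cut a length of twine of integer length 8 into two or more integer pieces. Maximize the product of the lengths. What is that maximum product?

Fill g[k] for k=2..8: at each k try every first piece i and multiply by the better of (k−i) uncut or g[k−i].
Small cases: g[2]=1, g[3]=2.
g[4] = 2·max(2,1) = 2·2 = 4
g[5] = 2·max(3,2) = 2·3 = 6
g[6] = 3·max(3,2) = 3·3 = 9
g[7] = 2·max(5,6) = 2·6 = 12
g[8] = 2·max(6,9) = 2·9 = 18
One optimal split: 3 + 3 + 2; product 3·3·2 = 18.

18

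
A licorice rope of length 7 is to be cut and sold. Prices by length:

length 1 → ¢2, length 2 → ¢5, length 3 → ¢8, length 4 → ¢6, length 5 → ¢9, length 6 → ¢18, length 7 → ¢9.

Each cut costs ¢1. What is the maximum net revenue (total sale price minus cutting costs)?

Build v[k] bottom-up: v[k] = max over allowed piece i of (p[i] + v[k−i]) − 1 per cut.
v[1] = 2
v[2] = 5
v[3] = 8
v[4] = 9  (first piece 1, then v[3]=8)
v[5] = 12  (first piece 2, then v[3]=8)
v[6] = 18
v[7] = 19  (first piece 1, then v[6]=18)
One optimal plan: pieces 6 + 1 (1 cut) → ¢20 − ¢1 = ¢19.

19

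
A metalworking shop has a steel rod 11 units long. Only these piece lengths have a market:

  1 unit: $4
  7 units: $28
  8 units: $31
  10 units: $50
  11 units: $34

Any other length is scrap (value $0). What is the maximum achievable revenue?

Consider every possible first cut. best[k] is the best of p[i]+best[k−i] over all sellable i≤k.
best[1] = 4
best[2] = 8  (first piece 1, then best[1]=4)
best[3] = 12  (first piece 1, then best[2]=8)
best[4] = 16  (first piece 1, then best[3]=12)
best[5] = 20  (first piece 1, then best[4]=16)
best[6] = 24  (first piece 1, then best[5]=20)
best[7] = max(4+24, 28+0) = 28
best[8] = max(4+28, 28+4, 31+0) = 32
best[9] = max(4+32, 28+8, 31+4) = 36
best[10] = max(4+36, 28+12, 31+8, 50+0) = 50
best[11] = max(4+50, 28+16, 31+12, 50+4, 34+0) = 54
One optimal cutting: 10 + 1 → $54.

54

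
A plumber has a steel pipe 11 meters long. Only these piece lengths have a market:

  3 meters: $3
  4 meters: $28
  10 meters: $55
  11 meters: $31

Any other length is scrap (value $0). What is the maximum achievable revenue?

Build best[k] bottom-up: best[k] = max over allowed piece i of (p[i] + best[k−i]).
best[1] = 0
best[2] = 0
best[3] = 3
best[4] = max(3+0, 28+0) = 28
best[5] = max(3+0, 28+0) = 28
best[6] = max(3+3, 28+0) = 28
best[7] = max(3+28, 28+3) = 31
best[8] = max(3+28, 28+28) = 56
best[9] = max(3+28, 28+28) = 56
best[10] = max(3+31, 28+28, 55+0) = 56
best[11] = max(3+56, 28+31, 55+0, 31+0) = 59
One optimal cutting: 4 + 4 + 3 → $59.

59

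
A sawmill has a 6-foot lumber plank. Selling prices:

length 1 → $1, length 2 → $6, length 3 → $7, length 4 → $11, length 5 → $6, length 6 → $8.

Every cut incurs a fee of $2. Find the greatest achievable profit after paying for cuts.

15

Let r[k] be the best obtainable value from length k. For each k, try every first piece i and keep the best of price[i] + r[k−i] minus the 2 cut fee when i<k.
r[1] = 1
r[2] = 6
r[3] = 7
r[4] = 11
r[5] = 11  (first piece 2, then r[3]=7)
r[6] = 15  (first piece 2, then r[4]=11)
One optimal plan: pieces 4 + 2 (1 cut) → $17 − $2 = $15.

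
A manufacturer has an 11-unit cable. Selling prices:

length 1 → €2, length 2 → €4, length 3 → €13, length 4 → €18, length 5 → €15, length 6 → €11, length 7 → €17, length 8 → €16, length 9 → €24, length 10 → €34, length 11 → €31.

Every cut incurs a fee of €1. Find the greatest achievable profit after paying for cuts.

Build net[k] bottom-up: net[k] = max over allowed piece i of (p[i] + net[k−i]) − 1 per cut.
net[1] = 2
net[2] = max(2+2-1, 4+0) = 4
net[3] = max(2+4-1, 4+2-1, 13+0) = 13
net[4] = max(2+13-1, 4+4-1, 13+2-1, 18+0) = 18
net[5] = max(2+18-1, 4+13-1, 13+4-1, 18+2-1, 15+0) = 19
net[6] = max(2+19-1, 4+18-1, 13+13-1, 18+4-1, 15+2-1, 11+0) = 25
net[7] = max(2+25-1, 4+19-1, 13+18-1, …, 11+2-1, 17+0) = 30
net[8] = max(2+30-1, 4+25-1, 13+19-1, …, 17+2-1, 16+0) = 35
net[9] = max(2+35-1, 4+30-1, 13+25-1, …, 16+2-1, 24+0) = 37
net[10] = max(2+37-1, 4+35-1, 13+30-1, …, 24+2-1, 34+0) = 42
net[11] = max(2+42-1, 4+37-1, 13+35-1, …, 34+2-1, 31+0) = 47
One optimal plan: pieces 4 + 4 + 3 (2 cuts) → €49 − €2 = €47.

47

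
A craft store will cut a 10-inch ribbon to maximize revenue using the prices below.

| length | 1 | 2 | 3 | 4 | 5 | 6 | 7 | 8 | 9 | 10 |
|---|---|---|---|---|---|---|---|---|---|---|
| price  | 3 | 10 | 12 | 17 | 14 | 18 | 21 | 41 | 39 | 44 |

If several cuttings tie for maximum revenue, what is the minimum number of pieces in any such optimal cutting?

2

Build r[k] bottom-up: r[k] = max over allowed piece i of (p[i] + r[k−i]).
r[1] = 3
r[2] = 10
r[3] = 13  (first piece 1, then r[2]=10)
r[4] = 20  (first piece 2, then r[2]=10)
r[5] = 23  (first piece 1, then r[4]=20)
r[6] = 30  (first piece 2, then r[4]=20)
r[7] = 33  (first piece 1, then r[6]=30)
r[8] = 41
r[9] = 44  (first piece 1, then r[8]=41)
r[10] = 51  (first piece 2, then r[8]=41)
Maximum revenue is ¢51.
Now minimize piece count subject to staying optimal: for each k, pieces[k] = 1 + min over i with p[i]+r[k−i]=r[k] of pieces[k−i].
pieces[7] = 4
pieces[8] = 1
pieces[9] = 2
pieces[10] = 2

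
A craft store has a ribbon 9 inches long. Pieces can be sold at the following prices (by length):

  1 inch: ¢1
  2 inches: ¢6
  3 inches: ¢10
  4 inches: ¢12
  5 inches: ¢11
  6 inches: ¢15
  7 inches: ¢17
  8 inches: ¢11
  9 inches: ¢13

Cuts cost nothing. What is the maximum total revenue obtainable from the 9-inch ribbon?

Build r[k] bottom-up: r[k] = max over allowed piece i of (p[i] + r[k−i]).
r[1] = 1
r[2] = 6
r[3] = 10
r[4] = 12  (first piece 2, then r[2]=6)
r[5] = 16  (first piece 2, then r[3]=10)
r[6] = 20  (first piece 3, then r[3]=10)
r[7] = 22  (first piece 2, then r[5]=16)
r[8] = 26  (first piece 2, then r[6]=20)
r[9] = 30  (first piece 3, then r[6]=20)
One optimal cutting: 3 + 3 + 3 → ¢10 + ¢10 + ¢10 = ¢30.

30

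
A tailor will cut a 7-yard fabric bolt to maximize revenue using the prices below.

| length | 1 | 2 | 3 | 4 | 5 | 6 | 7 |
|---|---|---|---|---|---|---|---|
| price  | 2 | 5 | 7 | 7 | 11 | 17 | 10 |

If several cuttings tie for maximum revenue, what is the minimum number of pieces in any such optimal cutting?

Let r[k] be the best obtainable value from length k. For each k, try every first piece i and keep the best of price[i] + r[k−i].
r[1] = 2
r[2] = 5
r[3] = 7  (first piece 1, then r[2]=5)
r[4] = 10  (first piece 2, then r[2]=5)
r[5] = 12  (first piece 1, then r[4]=10)
r[6] = 17
r[7] = 19  (first piece 1, then r[6]=17)
Maximum revenue is $19.
Now minimize piece count subject to staying optimal: for each k, pieces[k] = 1 + min over i with p[i]+r[k−i]=r[k] of pieces[k−i].
pieces[4] = 2
pieces[5] = 2
pieces[6] = 1
pieces[7] = 2

2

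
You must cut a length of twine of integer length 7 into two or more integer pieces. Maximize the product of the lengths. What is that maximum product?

12

Let m[k] be the best product for length k (with at least one cut). For each first piece i, the rest contributes max(k−i, m[k−i]).
m[2] = 1·max(1,0) = 1·1 = 1
m[3] = 1·max(2,1) = 1·2 = 2
m[4] = 2·max(2,1) = 2·2 = 4
m[5] = 2·max(3,2) = 2·3 = 6
m[6] = 3·max(3,2) = 3·3 = 9
m[7] = 2·max(5,6) = 2·6 = 12
One optimal split: 3 + 2 + 2; product 3·2·2 = 12.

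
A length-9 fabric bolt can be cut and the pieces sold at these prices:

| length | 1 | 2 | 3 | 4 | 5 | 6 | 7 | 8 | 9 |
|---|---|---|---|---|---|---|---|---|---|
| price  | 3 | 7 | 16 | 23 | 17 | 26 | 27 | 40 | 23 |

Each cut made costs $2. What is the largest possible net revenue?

Consider every possible first cut. r[k] is the best of p[i]+r[k−i] over all sellable i≤k, charging 2 whenever i<k.
r[1] = 3
r[2] = max(3+3-2, 7+0) = 7
r[3] = max(3+7-2, 7+3-2, 16+0) = 16
r[4] = max(3+16-2, 7+7-2, 16+3-2, 23+0) = 23
r[5] = max(3+23-2, 7+16-2, 16+7-2, 23+3-2, 17+0) = 24
r[6] = max(3+24-2, 7+23-2, 16+16-2, 23+7-2, 17+3-2, 26+0) = 30
r[7] = max(3+30-2, 7+24-2, 16+23-2, …, 26+3-2, 27+0) = 37
r[8] = max(3+37-2, 7+30-2, 16+24-2, …, 27+3-2, 40+0) = 44
r[9] = max(3+44-2, 7+37-2, 16+30-2, …, 40+3-2, 23+0) = 45
One optimal plan: pieces 4 + 4 + 1 (2 cuts) → $49 − $4 = $45.

45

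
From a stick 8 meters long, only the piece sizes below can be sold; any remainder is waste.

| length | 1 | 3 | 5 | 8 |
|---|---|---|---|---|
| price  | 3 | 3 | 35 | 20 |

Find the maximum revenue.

44

Build best[k] bottom-up: best[k] = max over allowed piece i of (p[i] + best[k−i]).
best[1] = 3
best[2] = 6  (first piece 1, then best[1]=3)
best[3] = 9  (first piece 1, then best[2]=6)
best[4] = 12  (first piece 1, then best[3]=9)
best[5] = 35
best[6] = 38  (first piece 1, then best[5]=35)
best[7] = 41  (first piece 1, then best[6]=38)
best[8] = 44  (first piece 1, then best[7]=41)
One optimal cutting: 5 + 1 + 1 + 1 → 44.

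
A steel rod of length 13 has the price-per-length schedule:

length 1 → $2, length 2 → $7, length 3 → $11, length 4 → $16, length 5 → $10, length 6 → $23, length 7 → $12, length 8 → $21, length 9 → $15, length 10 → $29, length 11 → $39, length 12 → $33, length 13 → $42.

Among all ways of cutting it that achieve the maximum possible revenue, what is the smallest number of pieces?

Let r[k] be the best obtainable value from length k. For each k, try every first piece i and keep the best of price[i] + r[k−i].
r[1] = 2
r[2] = 7
r[3] = 11
r[4] = 16
r[5] = 18  (first piece 1, then r[4]=16)
r[6] = 23  (first piece 2, then r[4]=16)
r[7] = 27  (first piece 3, then r[4]=16)
r[8] = 32  (first piece 4, then r[4]=16)
r[9] = 34  (first piece 1, then r[8]=32)
r[10] = 39  (first piece 2, then r[8]=32)
r[11] = 43  (first piece 3, then r[8]=32)
r[12] = 48  (first piece 4, then r[8]=32)
r[13] = 50  (first piece 1, then r[12]=48)
Maximum revenue is $50.
Now minimize piece count subject to staying optimal: for each k, pieces[k] = 1 + min over i with p[i]+r[k−i]=r[k] of pieces[k−i].
pieces[10] = 2
pieces[11] = 3
pieces[12] = 3
pieces[13] = 3

3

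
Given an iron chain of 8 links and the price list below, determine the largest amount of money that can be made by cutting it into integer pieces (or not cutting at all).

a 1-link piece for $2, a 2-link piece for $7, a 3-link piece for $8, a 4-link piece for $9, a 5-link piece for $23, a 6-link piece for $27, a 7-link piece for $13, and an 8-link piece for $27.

Consider every possible first cut. best[k] is the best of p[i]+best[k−i] over all sellable i≤k.
best[1] = 2
best[2] = max(2+2, 7+0) = 7
best[3] = max(2+7, 7+2, 8+0) = 9
best[4] = max(2+9, 7+7, 8+2, 9+0) = 14
best[5] = max(2+14, 7+9, 8+7, 9+2, 23+0) = 23
best[6] = max(2+23, 7+14, 8+9, 9+7, 23+2, 27+0) = 27
best[7] = max(2+27, 7+23, 8+14, …, 27+2, 13+0) = 30
best[8] = max(2+30, 7+27, 8+23, …, 13+2, 27+0) = 34
One optimal cutting: 6 + 2 → $27 + $7 = $34.

34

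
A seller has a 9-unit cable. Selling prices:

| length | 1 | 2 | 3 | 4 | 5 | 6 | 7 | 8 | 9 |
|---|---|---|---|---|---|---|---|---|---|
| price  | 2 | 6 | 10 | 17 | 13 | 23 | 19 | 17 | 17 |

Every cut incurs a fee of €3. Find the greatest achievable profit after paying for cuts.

Build net[k] bottom-up: net[k] = max over allowed piece i of (p[i] + net[k−i]) − 3 per cut.
net[1] = 2
net[2] = max(2+2-3, 6+0) = 6
net[3] = max(2+6-3, 6+2-3, 10+0) = 10
net[4] = max(2+10-3, 6+6-3, 10+2-3, 17+0) = 17
net[5] = max(2+17-3, 6+10-3, 10+6-3, 17+2-3, 13+0) = 16
net[6] = max(2+16-3, 6+17-3, 10+10-3, 17+6-3, 13+2-3, 23+0) = 23
net[7] = max(2+23-3, 6+16-3, 10+17-3, …, 23+2-3, 19+0) = 24
net[8] = max(2+24-3, 6+23-3, 10+16-3, …, 19+2-3, 17+0) = 31
net[9] = max(2+31-3, 6+24-3, 10+23-3, …, 17+2-3, 17+0) = 30
One optimal plan: pieces 4 + 4 + 1 (2 cuts) → €36 − €6 = €30.

30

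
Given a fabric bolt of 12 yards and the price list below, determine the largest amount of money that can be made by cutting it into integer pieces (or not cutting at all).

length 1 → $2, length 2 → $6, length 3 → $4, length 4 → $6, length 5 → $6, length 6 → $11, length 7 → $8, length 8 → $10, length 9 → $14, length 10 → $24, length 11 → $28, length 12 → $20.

Consider every possible first cut. R[k] is the best of p[i]+R[k−i] over all sellable i≤k.
R[1] = 2
R[2] = max(2+2, 6+0) = 6
R[3] = max(2+6, 6+2, 4+0) = 8
R[4] = max(2+8, 6+6, 4+2, 6+0) = 12
R[5] = max(2+12, 6+8, 4+6, 6+2, 6+0) = 14
R[6] = max(2+14, 6+12, 4+8, 6+6, 6+2, 11+0) = 18
R[7] = max(2+18, 6+14, 4+12, …, 11+2, 8+0) = 20
R[8] = max(2+20, 6+18, 4+14, …, 8+2, 10+0) = 24
R[9] = max(2+24, 6+20, 4+18, …, 10+2, 14+0) = 26
R[10] = max(2+26, 6+24, 4+20, …, 14+2, 24+0) = 30
R[11] = max(2+30, 6+26, 4+24, …, 24+2, 28+0) = 32
R[12] = max(2+32, 6+30, 4+26, …, 28+2, 20+0) = 36
One optimal cutting: 2 + 2 + 2 + 2 + 2 + 2 → $6 + $6 + $6 + $6 + $6 + $6 = $36.

36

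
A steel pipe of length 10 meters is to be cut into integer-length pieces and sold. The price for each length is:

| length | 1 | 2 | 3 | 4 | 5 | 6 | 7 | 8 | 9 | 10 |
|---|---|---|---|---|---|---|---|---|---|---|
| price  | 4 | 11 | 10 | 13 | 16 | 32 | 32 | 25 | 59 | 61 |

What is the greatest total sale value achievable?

Build v[k] bottom-up: v[k] = max over allowed piece i of (p[i] + v[k−i]).
v[1] = 4
v[2] = 11
v[3] = 15  (first piece 1, then v[2]=11)
v[4] = 22  (first piece 2, then v[2]=11)
v[5] = 26  (first piece 1, then v[4]=22)
v[6] = 33  (first piece 2, then v[4]=22)
v[7] = 37  (first piece 1, then v[6]=33)
v[8] = 44  (first piece 2, then v[6]=33)
v[9] = 59
v[10] = 63  (first piece 1, then v[9]=59)
One optimal cutting: 9 + 1 → $59 + $4 = $63.

63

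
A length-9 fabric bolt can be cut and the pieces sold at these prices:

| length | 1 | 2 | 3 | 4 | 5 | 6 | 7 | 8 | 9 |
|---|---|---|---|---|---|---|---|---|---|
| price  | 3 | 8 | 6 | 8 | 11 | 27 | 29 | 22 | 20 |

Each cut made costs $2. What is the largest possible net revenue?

35

Consider every possible first cut. r[k] is the best of p[i]+r[k−i] over all sellable i≤k, charging 2 whenever i<k.
r[1] = 3
r[2] = 8
r[3] = 9  (first piece 1, then r[2]=8)
r[4] = 14  (first piece 2, then r[2]=8)
r[5] = 15  (first piece 1, then r[4]=14)
r[6] = 27
r[7] = 29
r[8] = 33  (first piece 2, then r[6]=27)
r[9] = 35  (first piece 2, then r[7]=29)
One optimal plan: pieces 7 + 2 (1 cut) → $37 − $2 = $35.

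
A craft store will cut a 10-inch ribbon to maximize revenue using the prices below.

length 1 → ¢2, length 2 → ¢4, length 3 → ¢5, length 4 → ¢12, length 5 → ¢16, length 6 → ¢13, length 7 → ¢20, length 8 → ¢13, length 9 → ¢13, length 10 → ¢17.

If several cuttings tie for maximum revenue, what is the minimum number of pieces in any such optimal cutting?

Build r[k] bottom-up: r[k] = max over allowed piece i of (p[i] + r[k−i]).
r[1] = 2
r[2] = max(2+2, 4+0) = 4
r[3] = max(2+4, 4+2, 5+0) = 6
r[4] = max(2+6, 4+4, 5+2, 12+0) = 12
r[5] = max(2+12, 4+6, 5+4, 12+2, 16+0) = 16
r[6] = max(2+16, 4+12, 5+6, 12+4, 16+2, 13+0) = 18
r[7] = max(2+18, 4+16, 5+12, …, 13+2, 20+0) = 20
r[8] = max(2+20, 4+18, 5+16, …, 20+2, 13+0) = 24
r[9] = max(2+24, 4+20, 5+18, …, 13+2, 13+0) = 28
r[10] = max(2+28, 4+24, 5+20, …, 13+2, 17+0) = 32
Maximum revenue is ¢32.
Now minimize piece count subject to staying optimal: for each k, pieces[k] = 1 + min over i with p[i]+r[k−i]=r[k] of pieces[k−i].
pieces[7] = 1
pieces[8] = 2
pieces[9] = 2
pieces[10] = 2

2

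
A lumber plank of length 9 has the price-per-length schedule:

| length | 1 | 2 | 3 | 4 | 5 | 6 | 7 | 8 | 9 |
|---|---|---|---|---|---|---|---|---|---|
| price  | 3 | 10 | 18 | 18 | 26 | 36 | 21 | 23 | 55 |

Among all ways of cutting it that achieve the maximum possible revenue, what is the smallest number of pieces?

1

Build r[k] bottom-up: r[k] = max over allowed piece i of (p[i] + r[k−i]).
r[1] = 3
r[2] = max(3+3, 10+0) = 10
r[3] = max(3+10, 10+3, 18+0) = 18
r[4] = max(3+18, 10+10, 18+3, 18+0) = 21
r[5] = max(3+21, 10+18, 18+10, 18+3, 26+0) = 28
r[6] = max(3+28, 10+21, 18+18, 18+10, 26+3, 36+0) = 36
r[7] = max(3+36, 10+28, 18+21, …, 36+3, 21+0) = 39
r[8] = max(3+39, 10+36, 18+28, …, 21+3, 23+0) = 46
r[9] = max(3+46, 10+39, 18+36, …, 23+3, 55+0) = 55
Maximum revenue is $55.
Now minimize piece count subject to staying optimal: for each k, pieces[k] = 1 + min over i with p[i]+r[k−i]=r[k] of pieces[k−i].
pieces[6] = 1
pieces[7] = 2
pieces[8] = 2
pieces[9] = 1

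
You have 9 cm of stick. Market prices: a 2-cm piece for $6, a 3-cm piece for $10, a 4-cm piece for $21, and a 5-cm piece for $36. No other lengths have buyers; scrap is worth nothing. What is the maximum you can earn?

57

Let f[k] be the best obtainable value from length k. For each k, try every first piece i and keep the best of price[i] + f[k−i].
f[1] = 0
f[2] = 6
f[3] = max(6+0, 10+0) = 10
f[4] = max(6+6, 10+0, 21+0) = 21
f[5] = max(6+10, 10+6, 21+0, 36+0) = 36
f[6] = max(6+21, 10+10, 21+6, 36+0) = 36
f[7] = max(6+36, 10+21, 21+10, 36+6) = 42
f[8] = max(6+36, 10+36, 21+21, 36+10) = 46
f[9] = max(6+42, 10+36, 21+36, 36+21) = 57
One optimal cutting: 5 + 4 → $57.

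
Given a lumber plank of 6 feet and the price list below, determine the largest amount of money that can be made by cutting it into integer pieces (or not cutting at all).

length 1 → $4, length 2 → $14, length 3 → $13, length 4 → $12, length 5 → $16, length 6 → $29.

42

Consider every possible first cut. r[k] is the best of p[i]+r[k−i] over all sellable i≤k.
r[1] = 4
r[2] = 14
r[3] = 18  (first piece 1, then r[2]=14)
r[4] = 28  (first piece 2, then r[2]=14)
r[5] = 32  (first piece 1, then r[4]=28)
r[6] = 42  (first piece 2, then r[4]=28)
One optimal cutting: 2 + 2 + 2 → $14 + $14 + $14 = $42.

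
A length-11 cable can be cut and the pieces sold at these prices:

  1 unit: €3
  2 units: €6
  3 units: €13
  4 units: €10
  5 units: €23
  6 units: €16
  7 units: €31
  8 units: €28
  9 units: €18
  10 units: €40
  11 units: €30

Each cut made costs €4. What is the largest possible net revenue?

Let net[k] be the best obtainable value from length k. For each k, try every first piece i and keep the best of price[i] + net[k−i] minus the 4 cut fee when i<k.
net[1] = 3
net[2] = max(3+3-4, 6+0) = 6
net[3] = max(3+6-4, 6+3-4, 13+0) = 13
net[4] = max(3+13-4, 6+6-4, 13+3-4, 10+0) = 12
net[5] = max(3+12-4, 6+13-4, 13+6-4, 10+3-4, 23+0) = 23
net[6] = max(3+23-4, 6+12-4, 13+13-4, 10+6-4, 23+3-4, 16+0) = 22
net[7] = max(3+22-4, 6+23-4, 13+12-4, …, 16+3-4, 31+0) = 31
net[8] = max(3+31-4, 6+22-4, 13+23-4, …, 31+3-4, 28+0) = 32
net[9] = max(3+32-4, 6+31-4, 13+22-4, …, 28+3-4, 18+0) = 33
net[10] = max(3+33-4, 6+32-4, 13+31-4, …, 18+3-4, 40+0) = 42
net[11] = max(3+42-4, 6+33-4, 13+32-4, …, 40+3-4, 30+0) = 41
One optimal plan: pieces 5 + 5 + 1 (2 cuts) → €49 − €8 = €41.

41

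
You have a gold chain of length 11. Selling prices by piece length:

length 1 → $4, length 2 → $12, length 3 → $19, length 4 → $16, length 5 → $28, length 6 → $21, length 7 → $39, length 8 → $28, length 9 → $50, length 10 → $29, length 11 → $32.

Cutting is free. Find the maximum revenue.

69

Build R[k] bottom-up: R[k] = max over allowed piece i of (p[i] + R[k−i]).
R[1] = 4
R[2] = max(4+4, 12+0) = 12
R[3] = max(4+12, 12+4, 19+0) = 19
R[4] = max(4+19, 12+12, 19+4, 16+0) = 24
R[5] = max(4+24, 12+19, 19+12, 16+4, 28+0) = 31
R[6] = max(4+31, 12+24, 19+19, 16+12, 28+4, 21+0) = 38
R[7] = max(4+38, 12+31, 19+24, …, 21+4, 39+0) = 43
R[8] = max(4+43, 12+38, 19+31, …, 39+4, 28+0) = 50
R[9] = max(4+50, 12+43, 19+38, …, 28+4, 50+0) = 57
R[10] = max(4+57, 12+50, 19+43, …, 50+4, 29+0) = 62
R[11] = max(4+62, 12+57, 19+50, …, 29+4, 32+0) = 69
One optimal cutting: 3 + 3 + 3 + 2 → $19 + $19 + $19 + $12 = $69.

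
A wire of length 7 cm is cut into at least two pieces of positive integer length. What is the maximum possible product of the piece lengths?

Let P[k] be the best product for length k (with at least one cut). For each first piece i, the rest contributes max(k−i, P[k−i]).
P[2] = 1*max(1,0) = 1*1 = 1
P[3] = 1*max(2,1) = 1*2 = 2
P[4] = 2*max(2,1) = 2*2 = 4
P[5] = 2*max(3,2) = 2*3 = 6
P[6] = 3*max(3,2) = 3*3 = 9
P[7] = 2*max(5,6) = 2*6 = 12
One optimal split: 3 + 2 + 2; product 3*2*2 = 12.

12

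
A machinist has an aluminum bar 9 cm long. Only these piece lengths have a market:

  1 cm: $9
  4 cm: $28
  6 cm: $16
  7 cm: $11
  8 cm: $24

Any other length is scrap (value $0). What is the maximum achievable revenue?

Build r[k] bottom-up: r[k] = max over allowed piece i of (p[i] + r[k−i]).
r[1] = 9
r[2] = 18  (first piece 1, then r[1]=9)
r[3] = 27  (first piece 1, then r[2]=18)
r[4] = 36  (first piece 1, then r[3]=27)
r[5] = 45  (first piece 1, then r[4]=36)
r[6] = 54  (first piece 1, then r[5]=45)
r[7] = 63  (first piece 1, then r[6]=54)
r[8] = 72  (first piece 1, then r[7]=63)
r[9] = 81  (first piece 1, then r[8]=72)
One optimal cutting: 1 + 1 + 1 + 1 + 1 + 1 + 1 + 1 + 1 → $81.

81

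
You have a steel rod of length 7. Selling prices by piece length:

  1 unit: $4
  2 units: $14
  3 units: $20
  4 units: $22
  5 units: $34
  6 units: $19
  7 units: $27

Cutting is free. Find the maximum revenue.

48

Consider every possible first cut. v[k] is the best of p[i]+v[k−i] over all sellable i≤k.
v[1] = 4
v[2] = max(4+4, 14+0) = 14
v[3] = max(4+14, 14+4, 20+0) = 20
v[4] = max(4+20, 14+14, 20+4, 22+0) = 28
v[5] = max(4+28, 14+20, 20+14, 22+4, 34+0) = 34
v[6] = max(4+34, 14+28, 20+20, 22+14, 34+4, 19+0) = 42
v[7] = max(4+42, 14+34, 20+28, …, 19+4, 27+0) = 48
One optimal cutting: 3 + 2 + 2 → $20 + $14 + $14 = $48.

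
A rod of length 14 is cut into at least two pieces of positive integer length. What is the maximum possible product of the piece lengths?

162

Let prod[k] be the best product for length k (with at least one cut). For each first piece i, the rest contributes max(k−i, prod[k−i]).
prod[2] = 1×max(1,0) = 1×1 = 1
prod[3] = 1×max(2,1) = 1×2 = 2
prod[4] = 2×max(2,1) = 2×2 = 4
prod[5] = 2×max(3,2) = 2×3 = 6
prod[6] = 3×max(3,2) = 3×3 = 9
prod[7] = 2×max(5,6) = 2×6 = 12
prod[8] = 2×max(6,9) = 2×9 = 18
prod[9] = 3×max(6,9) = 3×9 = 27
prod[10] = 2×max(8,18) = 2×18 = 36
prod[11] = 2×max(9,27) = 2×27 = 54
prod[12] = 3×max(9,27) = 3×27 = 81
prod[13] = 2×max(11,54) = 2×54 = 108
prod[14] = 2×max(12,81) = 2×81 = 162
One optimal split: 3 + 3 + 3 + 3 + 2; product 3×3×3×3×2 = 162.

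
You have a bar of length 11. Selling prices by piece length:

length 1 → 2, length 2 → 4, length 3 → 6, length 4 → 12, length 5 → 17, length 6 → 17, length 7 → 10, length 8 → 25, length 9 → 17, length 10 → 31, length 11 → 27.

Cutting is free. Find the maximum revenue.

36

Consider every possible first cut. v[k] is the best of p[i]+v[k−i] over all sellable i≤k.
v[1] = 2
v[2] = max(2+2, 4+0) = 4
v[3] = max(2+4, 4+2, 6+0) = 6
v[4] = max(2+6, 4+4, 6+2, 12+0) = 12
v[5] = max(2+12, 4+6, 6+4, 12+2, 17+0) = 17
v[6] = max(2+17, 4+12, 6+6, 12+4, 17+2, 17+0) = 19
v[7] = max(2+19, 4+17, 6+12, …, 17+2, 10+0) = 21
v[8] = max(2+21, 4+19, 6+17, …, 10+2, 25+0) = 25
v[9] = max(2+25, 4+21, 6+19, …, 25+2, 17+0) = 29
v[10] = max(2+29, 4+25, 6+21, …, 17+2, 31+0) = 34
v[11] = max(2+34, 4+29, 6+25, …, 31+2, 27+0) = 36
One optimal cutting: 5 + 5 + 1 → 17 + 17 + 2 = 36.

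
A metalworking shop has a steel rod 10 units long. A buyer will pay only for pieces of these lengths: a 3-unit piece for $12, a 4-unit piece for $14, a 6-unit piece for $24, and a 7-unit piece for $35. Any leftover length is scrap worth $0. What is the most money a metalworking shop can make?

Consider every possible first cut. best[k] is the best of p[i]+best[k−i] over all sellable i≤k.
best[1] = 0
best[2] = 0
best[3] = 12
best[4] = max(12+0, 14+0) = 14
best[5] = max(12+0, 14+0) = 14
best[6] = max(12+12, 14+0, 24+0) = 24
best[7] = max(12+14, 14+12, 24+0, 35+0) = 35
best[8] = max(12+14, 14+14, 24+0, 35+0) = 35
best[9] = max(12+24, 14+14, 24+12, 35+0) = 36
best[10] = max(12+35, 14+24, 24+14, 35+12) = 47
One optimal cutting: 7 + 3 → $47.

47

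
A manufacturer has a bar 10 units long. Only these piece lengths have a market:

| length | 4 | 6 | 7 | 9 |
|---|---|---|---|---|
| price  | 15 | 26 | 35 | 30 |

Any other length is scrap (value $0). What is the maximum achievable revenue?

41

Let r[k] be the best obtainable value from length k. For each k, try every first piece i and keep the best of price[i] + r[k−i].
r[1] = 0
r[2] = 0
r[3] = 0
r[4] = 15
r[5] = 15
r[6] = 26
r[7] = 35
r[8] = 35
r[9] = 35
r[10] = 41  (first piece 4, then r[6]=26)
One optimal cutting: 6 + 4 → $41.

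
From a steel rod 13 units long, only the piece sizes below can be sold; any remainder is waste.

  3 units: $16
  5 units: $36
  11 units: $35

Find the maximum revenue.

88

Build r[k] bottom-up: r[k] = max over allowed piece i of (p[i] + r[k−i]).
r[1] = 0
r[2] = 0
r[3] = 16
r[4] = 16
r[5] = max(16+0, 36+0) = 36
r[6] = max(16+16, 36+0) = 36
r[7] = max(16+16, 36+0) = 36
r[8] = max(16+36, 36+16) = 52
r[9] = max(16+36, 36+16) = 52
r[10] = max(16+36, 36+36) = 72
r[11] = max(16+52, 36+36, 35+0) = 72
r[12] = max(16+52, 36+36, 35+0) = 72
r[13] = max(16+72, 36+52, 35+0) = 88
One optimal cutting: 5 + 5 + 3 → $88.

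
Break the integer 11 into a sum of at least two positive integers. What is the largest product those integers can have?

Define g[k] = max over 1≤i<k of i · max(k−i, g[k−i]); the inner max lets the remainder stay uncut if that's better.
g[2] = 1*max(1,0) = 1*1 = 1
g[3] = 1*max(2,1) = 1*2 = 2
g[4] = 2*max(2,1) = 2*2 = 4
g[5] = 2*max(3,2) = 2*3 = 6
g[6] = 3*max(3,2) = 3*3 = 9
g[7] = 2*max(5,6) = 2*6 = 12
g[8] = 2*max(6,9) = 2*9 = 18
g[9] = 3*max(6,9) = 3*9 = 27
g[10] = 2*max(8,18) = 2*18 = 36
g[11] = 2*max(9,27) = 2*27 = 54
One optimal split: 3 + 3 + 3 + 2; product 3*3*3*2 = 54.

54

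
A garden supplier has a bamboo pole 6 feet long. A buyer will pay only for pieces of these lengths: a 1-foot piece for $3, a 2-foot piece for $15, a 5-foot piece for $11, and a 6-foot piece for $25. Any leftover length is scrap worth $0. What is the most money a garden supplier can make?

45

Consider every possible first cut. f[k] is the best of p[i]+f[k−i] over all sellable i≤k.
f[1] = 3
f[2] = max(3+3, 15+0) = 15
f[3] = max(3+15, 15+3) = 18
f[4] = max(3+18, 15+15) = 30
f[5] = max(3+30, 15+18, 11+0) = 33
f[6] = max(3+33, 15+30, 11+3, 25+0) = 45
One optimal cutting: 2 + 2 + 2 → $45.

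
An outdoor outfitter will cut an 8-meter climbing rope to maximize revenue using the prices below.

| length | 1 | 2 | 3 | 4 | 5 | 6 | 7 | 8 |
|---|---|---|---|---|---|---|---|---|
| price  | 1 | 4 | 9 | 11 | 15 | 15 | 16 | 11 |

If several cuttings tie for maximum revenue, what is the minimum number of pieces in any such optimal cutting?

2

Build r[k] bottom-up: r[k] = max over allowed piece i of (p[i] + r[k−i]).
r[1] = 1
r[2] = 4
r[3] = 9
r[4] = 11
r[5] = 15
r[6] = 18  (first piece 3, then r[3]=9)
r[7] = 20  (first piece 3, then r[4]=11)
r[8] = 24  (first piece 3, then r[5]=15)
Maximum revenue is €24.
Now minimize piece count subject to staying optimal: for each k, pieces[k] = 1 + min over i with p[i]+r[k−i]=r[k] of pieces[k−i].
pieces[5] = 1
pieces[6] = 2
pieces[7] = 2
pieces[8] = 2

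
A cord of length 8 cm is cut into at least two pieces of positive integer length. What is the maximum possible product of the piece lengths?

18

Define prod[k] = max over 1≤i<k of i · max(k−i, prod[k−i]); the inner max lets the remainder stay uncut if that's better.
Small cases: prod[2]=1, prod[3]=2.
prod[4] = 2*max(2,1) = 2*2 = 4
prod[5] = 2*max(3,2) = 2*3 = 6
prod[6] = 3*max(3,2) = 3*3 = 9
prod[7] = 2*max(5,6) = 2*6 = 12
prod[8] = 2*max(6,9) = 2*9 = 18
One optimal split: 3 + 3 + 2; product 3*3*2 = 18.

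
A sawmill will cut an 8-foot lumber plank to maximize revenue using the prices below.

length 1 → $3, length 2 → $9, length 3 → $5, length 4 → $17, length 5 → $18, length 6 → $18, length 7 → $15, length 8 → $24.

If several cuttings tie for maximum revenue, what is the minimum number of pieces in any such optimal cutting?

4

Let r[k] be the best obtainable value from length k. For each k, try every first piece i and keep the best of price[i] + r[k−i].
r[1] = 3
r[2] = max(3+3, 9+0) = 9
r[3] = max(3+9, 9+3, 5+0) = 12
r[4] = max(3+12, 9+9, 5+3, 17+0) = 18
r[5] = max(3+18, 9+12, 5+9, 17+3, 18+0) = 21
r[6] = max(3+21, 9+18, 5+12, 17+9, 18+3, 18+0) = 27
r[7] = max(3+27, 9+21, 5+18, …, 18+3, 15+0) = 30
r[8] = max(3+30, 9+27, 5+21, …, 15+3, 24+0) = 36
Maximum revenue is $36.
Now minimize piece count subject to staying optimal: for each k, pieces[k] = 1 + min over i with p[i]+r[k−i]=r[k] of pieces[k−i].
pieces[5] = 3
pieces[6] = 3
pieces[7] = 4
pieces[8] = 4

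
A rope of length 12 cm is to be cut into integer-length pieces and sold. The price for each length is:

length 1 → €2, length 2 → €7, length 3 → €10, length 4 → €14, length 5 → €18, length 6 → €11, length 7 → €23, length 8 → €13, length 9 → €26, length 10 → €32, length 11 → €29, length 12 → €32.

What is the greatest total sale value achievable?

Build v[k] bottom-up: v[k] = max over allowed piece i of (p[i] + v[k−i]).
v[1] = 2
v[2] = 7
v[3] = 10
v[4] = 14  (first piece 2, then v[2]=7)
v[5] = 18
v[6] = 21  (first piece 2, then v[4]=14)
v[7] = 25  (first piece 2, then v[5]=18)
v[8] = 28  (first piece 2, then v[6]=21)
v[9] = 32  (first piece 2, then v[7]=25)
v[10] = 36  (first piece 5, then v[5]=18)
v[11] = 39  (first piece 2, then v[9]=32)
v[12] = 43  (first piece 2, then v[10]=36)
One optimal cutting: 5 + 5 + 2 → €18 + €18 + €7 = €43.

43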